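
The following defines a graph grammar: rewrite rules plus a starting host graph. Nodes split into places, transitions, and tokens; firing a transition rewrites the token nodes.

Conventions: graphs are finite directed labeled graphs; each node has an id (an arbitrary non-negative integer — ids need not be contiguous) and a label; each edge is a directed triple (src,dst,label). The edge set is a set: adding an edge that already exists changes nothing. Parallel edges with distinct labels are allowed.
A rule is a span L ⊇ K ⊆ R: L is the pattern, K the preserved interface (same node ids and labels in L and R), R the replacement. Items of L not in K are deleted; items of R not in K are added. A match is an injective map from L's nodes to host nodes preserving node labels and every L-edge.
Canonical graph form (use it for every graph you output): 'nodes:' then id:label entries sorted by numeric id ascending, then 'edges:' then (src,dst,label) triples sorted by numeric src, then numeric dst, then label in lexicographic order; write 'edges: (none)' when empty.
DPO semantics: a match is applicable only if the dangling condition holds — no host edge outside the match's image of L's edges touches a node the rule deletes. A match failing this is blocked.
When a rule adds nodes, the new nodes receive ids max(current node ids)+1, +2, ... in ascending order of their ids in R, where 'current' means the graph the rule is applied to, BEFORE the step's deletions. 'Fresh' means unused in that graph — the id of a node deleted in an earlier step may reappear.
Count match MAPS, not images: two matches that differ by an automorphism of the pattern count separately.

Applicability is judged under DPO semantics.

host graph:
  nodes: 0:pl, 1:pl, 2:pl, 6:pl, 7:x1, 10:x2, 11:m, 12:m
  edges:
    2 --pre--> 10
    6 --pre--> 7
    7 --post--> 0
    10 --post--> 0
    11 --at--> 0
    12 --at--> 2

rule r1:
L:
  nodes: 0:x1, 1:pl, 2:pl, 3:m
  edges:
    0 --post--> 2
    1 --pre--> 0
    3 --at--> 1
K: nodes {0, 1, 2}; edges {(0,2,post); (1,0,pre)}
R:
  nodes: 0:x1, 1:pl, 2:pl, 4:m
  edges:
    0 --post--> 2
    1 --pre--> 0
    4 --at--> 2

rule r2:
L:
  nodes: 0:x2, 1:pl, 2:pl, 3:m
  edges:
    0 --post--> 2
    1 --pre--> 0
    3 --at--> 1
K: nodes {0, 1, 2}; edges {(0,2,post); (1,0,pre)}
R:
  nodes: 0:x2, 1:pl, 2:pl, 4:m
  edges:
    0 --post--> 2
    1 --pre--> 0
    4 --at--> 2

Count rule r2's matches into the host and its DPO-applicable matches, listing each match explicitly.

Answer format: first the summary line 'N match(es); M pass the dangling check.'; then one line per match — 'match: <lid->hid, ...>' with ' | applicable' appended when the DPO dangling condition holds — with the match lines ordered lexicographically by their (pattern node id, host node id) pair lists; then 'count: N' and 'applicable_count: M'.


1 match(es); 1 pass the dangling check.
match: 0->10, 1->2, 2->0, 3->12 | applicable
count: 1
applicable_count: 1


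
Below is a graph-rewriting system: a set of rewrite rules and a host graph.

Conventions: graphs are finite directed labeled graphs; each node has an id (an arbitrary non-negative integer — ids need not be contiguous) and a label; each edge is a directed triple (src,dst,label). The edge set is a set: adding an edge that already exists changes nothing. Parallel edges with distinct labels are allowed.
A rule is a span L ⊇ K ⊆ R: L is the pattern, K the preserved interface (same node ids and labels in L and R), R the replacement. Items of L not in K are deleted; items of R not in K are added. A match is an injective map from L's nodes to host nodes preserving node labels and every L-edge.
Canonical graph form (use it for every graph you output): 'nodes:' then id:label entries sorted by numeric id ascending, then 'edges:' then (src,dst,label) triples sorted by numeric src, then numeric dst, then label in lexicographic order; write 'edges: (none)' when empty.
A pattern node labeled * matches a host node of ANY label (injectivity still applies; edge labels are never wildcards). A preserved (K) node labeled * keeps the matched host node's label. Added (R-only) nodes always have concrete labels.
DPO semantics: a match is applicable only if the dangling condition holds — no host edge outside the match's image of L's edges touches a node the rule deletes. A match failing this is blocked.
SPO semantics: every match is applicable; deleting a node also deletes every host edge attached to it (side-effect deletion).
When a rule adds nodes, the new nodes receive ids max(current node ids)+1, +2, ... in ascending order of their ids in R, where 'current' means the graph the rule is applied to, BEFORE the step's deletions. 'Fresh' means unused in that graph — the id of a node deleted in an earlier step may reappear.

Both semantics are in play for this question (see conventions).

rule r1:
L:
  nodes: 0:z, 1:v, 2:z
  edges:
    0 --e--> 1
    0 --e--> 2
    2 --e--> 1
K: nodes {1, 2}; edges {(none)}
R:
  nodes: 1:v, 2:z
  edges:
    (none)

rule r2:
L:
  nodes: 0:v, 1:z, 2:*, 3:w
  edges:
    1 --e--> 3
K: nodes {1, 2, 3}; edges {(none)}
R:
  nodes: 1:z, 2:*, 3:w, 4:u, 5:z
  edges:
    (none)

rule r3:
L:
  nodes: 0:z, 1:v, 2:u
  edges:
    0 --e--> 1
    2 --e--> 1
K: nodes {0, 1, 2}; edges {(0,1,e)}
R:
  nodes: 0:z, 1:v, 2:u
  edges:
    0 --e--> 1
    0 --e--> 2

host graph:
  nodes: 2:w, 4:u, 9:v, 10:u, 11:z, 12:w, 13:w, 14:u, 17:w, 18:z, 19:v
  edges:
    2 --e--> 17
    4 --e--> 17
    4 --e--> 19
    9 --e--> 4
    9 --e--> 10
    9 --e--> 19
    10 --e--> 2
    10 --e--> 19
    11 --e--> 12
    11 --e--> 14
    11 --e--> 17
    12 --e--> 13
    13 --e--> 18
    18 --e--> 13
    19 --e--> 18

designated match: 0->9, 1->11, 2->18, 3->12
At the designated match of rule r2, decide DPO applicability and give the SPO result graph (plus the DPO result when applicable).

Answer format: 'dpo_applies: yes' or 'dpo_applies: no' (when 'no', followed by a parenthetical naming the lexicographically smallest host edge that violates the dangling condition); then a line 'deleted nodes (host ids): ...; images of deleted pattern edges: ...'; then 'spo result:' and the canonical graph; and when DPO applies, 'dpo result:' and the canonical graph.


dpo_applies: no
(the rule deletes node 9, which keeps host edge (9,4,e) outside the match image — the dangling condition fails, DPO blocks; SPO proceeds and side-deletes such edges)
deleted nodes (host ids): 9; images of deleted pattern edges: (11,12,e)
spo result:
nodes: 2:w, 4:u, 10:u, 11:z, 12:w, 13:w, 14:u, 17:w, 18:z, 19:v, 20:u, 21:z
edges: (2,17,e); (4,17,e); (4,19,e); (10,2,e); (10,19,e); (11,14,e); (11,17,e); (12,13,e); (13,18,e); (18,13,e); (19,18,e)


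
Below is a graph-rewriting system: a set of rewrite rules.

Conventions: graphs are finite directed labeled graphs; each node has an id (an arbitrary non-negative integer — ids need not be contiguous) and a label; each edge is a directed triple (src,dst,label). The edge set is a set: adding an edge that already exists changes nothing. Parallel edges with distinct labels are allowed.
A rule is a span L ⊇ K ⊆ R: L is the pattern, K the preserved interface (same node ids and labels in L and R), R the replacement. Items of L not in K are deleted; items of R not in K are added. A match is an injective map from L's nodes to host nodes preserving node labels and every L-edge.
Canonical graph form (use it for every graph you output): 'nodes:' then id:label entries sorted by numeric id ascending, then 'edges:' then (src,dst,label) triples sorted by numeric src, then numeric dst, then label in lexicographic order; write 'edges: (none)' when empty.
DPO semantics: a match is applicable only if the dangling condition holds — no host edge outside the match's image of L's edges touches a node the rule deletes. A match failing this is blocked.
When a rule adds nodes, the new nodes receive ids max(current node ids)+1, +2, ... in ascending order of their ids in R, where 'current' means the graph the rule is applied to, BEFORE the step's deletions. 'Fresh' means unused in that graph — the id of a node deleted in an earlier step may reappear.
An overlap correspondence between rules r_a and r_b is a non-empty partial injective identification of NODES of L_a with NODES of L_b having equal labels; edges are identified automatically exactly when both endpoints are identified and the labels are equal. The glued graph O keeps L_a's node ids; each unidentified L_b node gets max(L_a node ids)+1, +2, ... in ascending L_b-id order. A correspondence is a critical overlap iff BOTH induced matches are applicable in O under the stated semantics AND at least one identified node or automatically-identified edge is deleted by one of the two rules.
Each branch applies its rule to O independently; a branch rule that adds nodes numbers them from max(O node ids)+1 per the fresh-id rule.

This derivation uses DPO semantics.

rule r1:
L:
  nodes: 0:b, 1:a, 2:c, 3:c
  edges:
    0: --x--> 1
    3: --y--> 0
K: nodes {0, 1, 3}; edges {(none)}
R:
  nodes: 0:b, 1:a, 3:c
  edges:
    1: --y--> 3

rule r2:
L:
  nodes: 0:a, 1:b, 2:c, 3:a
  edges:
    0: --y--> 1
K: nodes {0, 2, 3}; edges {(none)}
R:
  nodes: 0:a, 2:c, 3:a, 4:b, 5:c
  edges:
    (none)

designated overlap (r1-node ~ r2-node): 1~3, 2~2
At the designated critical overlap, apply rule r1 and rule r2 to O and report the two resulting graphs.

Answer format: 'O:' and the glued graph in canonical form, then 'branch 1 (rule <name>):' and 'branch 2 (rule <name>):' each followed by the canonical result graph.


O:
nodes: 0:b, 1:a, 2:c, 3:c, 4:a, 5:b
edges: (0,1,x); (3,0,y); (4,5,y)
branch 1 (rule r1):
nodes: 0:b, 1:a, 3:c, 4:a, 5:b
edges: (1,3,y); (4,5,y)
branch 2 (rule r2):
nodes: 0:b, 1:a, 2:c, 3:c, 4:a, 6:b, 7:c
edges: (0,1,x); (3,0,y)


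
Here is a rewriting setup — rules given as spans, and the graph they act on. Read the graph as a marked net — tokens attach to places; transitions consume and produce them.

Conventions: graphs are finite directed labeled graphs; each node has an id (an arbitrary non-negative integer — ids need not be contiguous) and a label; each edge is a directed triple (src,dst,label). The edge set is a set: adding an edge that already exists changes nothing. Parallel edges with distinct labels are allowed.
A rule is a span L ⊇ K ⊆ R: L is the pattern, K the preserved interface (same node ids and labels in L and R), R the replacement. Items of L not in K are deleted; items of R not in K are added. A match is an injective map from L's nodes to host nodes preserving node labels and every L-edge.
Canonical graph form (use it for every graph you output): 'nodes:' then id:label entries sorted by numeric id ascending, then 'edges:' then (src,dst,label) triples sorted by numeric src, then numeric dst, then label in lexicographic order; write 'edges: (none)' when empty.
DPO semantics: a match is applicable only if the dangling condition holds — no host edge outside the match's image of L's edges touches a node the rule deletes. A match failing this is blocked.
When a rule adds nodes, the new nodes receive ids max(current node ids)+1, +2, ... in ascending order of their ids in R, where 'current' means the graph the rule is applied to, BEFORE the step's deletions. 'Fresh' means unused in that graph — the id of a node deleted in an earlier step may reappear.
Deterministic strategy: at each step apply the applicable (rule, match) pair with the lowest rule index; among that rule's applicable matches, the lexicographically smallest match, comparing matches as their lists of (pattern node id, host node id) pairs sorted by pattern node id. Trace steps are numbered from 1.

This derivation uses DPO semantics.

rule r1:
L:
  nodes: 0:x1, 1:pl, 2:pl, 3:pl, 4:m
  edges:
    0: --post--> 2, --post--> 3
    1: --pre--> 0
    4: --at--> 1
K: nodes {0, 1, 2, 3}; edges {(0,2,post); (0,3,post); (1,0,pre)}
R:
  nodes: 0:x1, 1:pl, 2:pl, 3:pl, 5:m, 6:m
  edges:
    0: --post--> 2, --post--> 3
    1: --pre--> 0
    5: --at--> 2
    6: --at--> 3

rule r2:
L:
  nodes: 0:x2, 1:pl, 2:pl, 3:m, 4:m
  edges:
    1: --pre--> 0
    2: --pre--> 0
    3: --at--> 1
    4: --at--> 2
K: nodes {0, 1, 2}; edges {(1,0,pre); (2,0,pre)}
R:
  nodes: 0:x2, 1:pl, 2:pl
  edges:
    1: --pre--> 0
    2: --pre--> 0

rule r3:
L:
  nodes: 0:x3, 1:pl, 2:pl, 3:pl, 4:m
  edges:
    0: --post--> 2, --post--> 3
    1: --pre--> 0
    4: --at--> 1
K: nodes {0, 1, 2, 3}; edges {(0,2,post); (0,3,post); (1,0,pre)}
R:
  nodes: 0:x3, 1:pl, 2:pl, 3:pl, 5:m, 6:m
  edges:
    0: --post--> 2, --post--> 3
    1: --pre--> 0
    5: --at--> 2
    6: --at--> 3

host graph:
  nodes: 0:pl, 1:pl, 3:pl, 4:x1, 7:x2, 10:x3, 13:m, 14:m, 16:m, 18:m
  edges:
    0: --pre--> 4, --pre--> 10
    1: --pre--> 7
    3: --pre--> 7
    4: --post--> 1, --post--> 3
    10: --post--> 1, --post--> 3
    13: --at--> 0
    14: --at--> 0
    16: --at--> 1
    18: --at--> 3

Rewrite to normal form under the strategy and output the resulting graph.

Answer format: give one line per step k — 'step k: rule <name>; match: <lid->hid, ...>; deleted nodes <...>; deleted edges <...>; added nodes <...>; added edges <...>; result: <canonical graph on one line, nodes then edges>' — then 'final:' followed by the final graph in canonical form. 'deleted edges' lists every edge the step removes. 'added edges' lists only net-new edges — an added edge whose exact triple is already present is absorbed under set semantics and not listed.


step 1: rule r1; match: 0->4, 1->0, 2->1, 3->3, 4->13; deleted nodes 13; deleted edges (13,0,at); added nodes 19, 20; added edges (19,1,at); (20,3,at); result: nodes: 0:pl, 1:pl, 3:pl, 4:x1, 7:x2, 10:x3, 14:m, 16:m, 18:m, 19:m, 20:m edges: (0,4,pre); (0,10,pre); (1,7,pre); (3,7,pre); (4,1,post); (4,3,post); (10,1,post); (10,3,post); (14,0,at); (16,1,at); (18,3,at); (19,1,at); (20,3,at)
step 2: rule r1; match: 0->4, 1->0, 2->1, 3->3, 4->14; deleted nodes 14; deleted edges (14,0,at); added nodes 21, 22; added edges (21,1,at); (22,3,at); result: nodes: 0:pl, 1:pl, 3:pl, 4:x1, 7:x2, 10:x3, 16:m, 18:m, 19:m, 20:m, 21:m, 22:m edges: (0,4,pre); (0,10,pre); (1,7,pre); (3,7,pre); (4,1,post); (4,3,post); (10,1,post); (10,3,post); (16,1,at); (18,3,at); (19,1,at); (20,3,at); (21,1,at); (22,3,at)
step 3: rule r2; match: 0->7, 1->1, 2->3, 3->16, 4->18; deleted nodes 16, 18; deleted edges (16,1,at); (18,3,at); added nodes (none); added edges (none); result: nodes: 0:pl, 1:pl, 3:pl, 4:x1, 7:x2, 10:x3, 19:m, 20:m, 21:m, 22:m edges: (0,4,pre); (0,10,pre); (1,7,pre); (3,7,pre); (4,1,post); (4,3,post); (10,1,post); (10,3,post); (19,1,at); (20,3,at); (21,1,at); (22,3,at)
step 4: rule r2; match: 0->7, 1->1, 2->3, 3->19, 4->20; deleted nodes 19, 20; deleted edges (19,1,at); (20,3,at); added nodes (none); added edges (none); result: nodes: 0:pl, 1:pl, 3:pl, 4:x1, 7:x2, 10:x3, 21:m, 22:m edges: (0,4,pre); (0,10,pre); (1,7,pre); (3,7,pre); (4,1,post); (4,3,post); (10,1,post); (10,3,post); (21,1,at); (22,3,at)
step 5: rule r2; match: 0->7, 1->1, 2->3, 3->21, 4->22; deleted nodes 21, 22; deleted edges (21,1,at); (22,3,at); added nodes (none); added edges (none); result: nodes: 0:pl, 1:pl, 3:pl, 4:x1, 7:x2, 10:x3 edges: (0,4,pre); (0,10,pre); (1,7,pre); (3,7,pre); (4,1,post); (4,3,post); (10,1,post); (10,3,post)
final:
nodes: 0:pl, 1:pl, 3:pl, 4:x1, 7:x2, 10:x3
edges: (0,4,pre); (0,10,pre); (1,7,pre); (3,7,pre); (4,1,post); (4,3,post); (10,1,post); (10,3,post)


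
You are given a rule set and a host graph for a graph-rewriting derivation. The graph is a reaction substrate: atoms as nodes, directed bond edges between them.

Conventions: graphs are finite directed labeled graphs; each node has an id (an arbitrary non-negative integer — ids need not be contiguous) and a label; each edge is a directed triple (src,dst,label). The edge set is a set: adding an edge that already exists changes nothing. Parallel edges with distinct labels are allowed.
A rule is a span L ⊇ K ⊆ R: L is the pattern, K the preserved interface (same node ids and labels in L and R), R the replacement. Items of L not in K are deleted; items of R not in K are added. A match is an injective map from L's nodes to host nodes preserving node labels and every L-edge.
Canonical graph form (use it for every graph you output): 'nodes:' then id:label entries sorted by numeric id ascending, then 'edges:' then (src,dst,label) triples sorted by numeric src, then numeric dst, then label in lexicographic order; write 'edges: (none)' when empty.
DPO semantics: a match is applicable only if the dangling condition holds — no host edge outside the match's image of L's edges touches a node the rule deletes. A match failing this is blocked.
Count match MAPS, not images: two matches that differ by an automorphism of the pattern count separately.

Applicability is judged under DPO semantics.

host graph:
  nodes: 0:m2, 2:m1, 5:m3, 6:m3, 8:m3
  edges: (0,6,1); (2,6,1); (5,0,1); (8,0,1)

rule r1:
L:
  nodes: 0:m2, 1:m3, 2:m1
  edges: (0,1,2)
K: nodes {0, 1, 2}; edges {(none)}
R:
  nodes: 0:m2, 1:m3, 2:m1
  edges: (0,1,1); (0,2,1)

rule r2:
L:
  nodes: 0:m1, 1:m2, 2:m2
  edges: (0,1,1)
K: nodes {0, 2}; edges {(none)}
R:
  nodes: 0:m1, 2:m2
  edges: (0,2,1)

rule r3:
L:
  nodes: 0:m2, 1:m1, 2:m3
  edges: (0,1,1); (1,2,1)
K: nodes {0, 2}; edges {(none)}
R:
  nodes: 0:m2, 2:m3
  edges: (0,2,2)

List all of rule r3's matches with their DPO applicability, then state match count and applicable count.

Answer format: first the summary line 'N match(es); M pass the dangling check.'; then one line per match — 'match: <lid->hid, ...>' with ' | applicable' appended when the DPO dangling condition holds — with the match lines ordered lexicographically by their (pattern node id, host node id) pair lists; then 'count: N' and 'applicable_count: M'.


0 match(es); 0 pass the dangling check.
count: 0
applicable_count: 0


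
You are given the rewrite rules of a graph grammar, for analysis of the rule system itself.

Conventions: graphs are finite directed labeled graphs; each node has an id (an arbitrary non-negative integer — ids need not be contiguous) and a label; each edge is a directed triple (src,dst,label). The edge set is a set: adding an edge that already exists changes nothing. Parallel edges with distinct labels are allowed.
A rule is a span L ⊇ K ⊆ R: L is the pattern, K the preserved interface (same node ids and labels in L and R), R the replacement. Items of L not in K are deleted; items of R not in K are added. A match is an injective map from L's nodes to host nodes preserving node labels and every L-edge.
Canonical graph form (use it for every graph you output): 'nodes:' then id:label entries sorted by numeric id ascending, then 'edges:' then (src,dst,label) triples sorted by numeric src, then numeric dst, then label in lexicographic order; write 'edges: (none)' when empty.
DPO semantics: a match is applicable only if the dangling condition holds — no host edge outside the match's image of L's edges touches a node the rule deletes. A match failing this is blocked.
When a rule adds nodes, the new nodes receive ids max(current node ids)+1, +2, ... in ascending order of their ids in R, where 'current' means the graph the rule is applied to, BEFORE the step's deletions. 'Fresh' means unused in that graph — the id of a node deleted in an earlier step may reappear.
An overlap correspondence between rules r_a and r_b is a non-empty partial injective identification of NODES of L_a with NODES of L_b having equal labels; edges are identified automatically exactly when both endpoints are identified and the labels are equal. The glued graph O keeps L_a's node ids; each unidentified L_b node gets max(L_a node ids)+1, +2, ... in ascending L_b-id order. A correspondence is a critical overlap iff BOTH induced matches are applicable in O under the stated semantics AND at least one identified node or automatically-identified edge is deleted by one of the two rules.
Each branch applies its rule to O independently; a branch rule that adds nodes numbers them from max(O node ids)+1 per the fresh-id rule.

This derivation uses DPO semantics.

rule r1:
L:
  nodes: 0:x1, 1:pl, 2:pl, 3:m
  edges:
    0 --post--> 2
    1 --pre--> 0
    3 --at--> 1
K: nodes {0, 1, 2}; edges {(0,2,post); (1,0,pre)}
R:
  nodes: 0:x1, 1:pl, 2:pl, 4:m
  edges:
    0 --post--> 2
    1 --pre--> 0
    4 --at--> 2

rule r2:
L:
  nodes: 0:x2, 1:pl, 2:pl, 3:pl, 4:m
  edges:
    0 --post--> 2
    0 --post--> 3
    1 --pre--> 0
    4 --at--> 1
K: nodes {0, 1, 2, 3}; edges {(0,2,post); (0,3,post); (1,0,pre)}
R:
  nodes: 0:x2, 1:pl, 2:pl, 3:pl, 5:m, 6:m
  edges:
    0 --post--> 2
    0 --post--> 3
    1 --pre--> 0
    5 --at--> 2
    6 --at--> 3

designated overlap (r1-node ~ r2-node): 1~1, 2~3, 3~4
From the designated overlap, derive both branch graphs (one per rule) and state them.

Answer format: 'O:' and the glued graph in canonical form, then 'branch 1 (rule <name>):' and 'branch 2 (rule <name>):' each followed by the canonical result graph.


O:
nodes: 0:x1, 1:pl, 2:pl, 3:m, 4:x2, 5:pl
edges: (0,2,post); (1,0,pre); (1,4,pre); (3,1,at); (4,2,post); (4,5,post)
branch 1 (rule r1):
nodes: 0:x1, 1:pl, 2:pl, 4:x2, 5:pl, 6:m
edges: (0,2,post); (1,0,pre); (1,4,pre); (4,2,post); (4,5,post); (6,2,at)
branch 2 (rule r2):
nodes: 0:x1, 1:pl, 2:pl, 4:x2, 5:pl, 6:m, 7:m
edges: (0,2,post); (1,0,pre); (1,4,pre); (4,2,post); (4,5,post); (6,5,at); (7,2,at)


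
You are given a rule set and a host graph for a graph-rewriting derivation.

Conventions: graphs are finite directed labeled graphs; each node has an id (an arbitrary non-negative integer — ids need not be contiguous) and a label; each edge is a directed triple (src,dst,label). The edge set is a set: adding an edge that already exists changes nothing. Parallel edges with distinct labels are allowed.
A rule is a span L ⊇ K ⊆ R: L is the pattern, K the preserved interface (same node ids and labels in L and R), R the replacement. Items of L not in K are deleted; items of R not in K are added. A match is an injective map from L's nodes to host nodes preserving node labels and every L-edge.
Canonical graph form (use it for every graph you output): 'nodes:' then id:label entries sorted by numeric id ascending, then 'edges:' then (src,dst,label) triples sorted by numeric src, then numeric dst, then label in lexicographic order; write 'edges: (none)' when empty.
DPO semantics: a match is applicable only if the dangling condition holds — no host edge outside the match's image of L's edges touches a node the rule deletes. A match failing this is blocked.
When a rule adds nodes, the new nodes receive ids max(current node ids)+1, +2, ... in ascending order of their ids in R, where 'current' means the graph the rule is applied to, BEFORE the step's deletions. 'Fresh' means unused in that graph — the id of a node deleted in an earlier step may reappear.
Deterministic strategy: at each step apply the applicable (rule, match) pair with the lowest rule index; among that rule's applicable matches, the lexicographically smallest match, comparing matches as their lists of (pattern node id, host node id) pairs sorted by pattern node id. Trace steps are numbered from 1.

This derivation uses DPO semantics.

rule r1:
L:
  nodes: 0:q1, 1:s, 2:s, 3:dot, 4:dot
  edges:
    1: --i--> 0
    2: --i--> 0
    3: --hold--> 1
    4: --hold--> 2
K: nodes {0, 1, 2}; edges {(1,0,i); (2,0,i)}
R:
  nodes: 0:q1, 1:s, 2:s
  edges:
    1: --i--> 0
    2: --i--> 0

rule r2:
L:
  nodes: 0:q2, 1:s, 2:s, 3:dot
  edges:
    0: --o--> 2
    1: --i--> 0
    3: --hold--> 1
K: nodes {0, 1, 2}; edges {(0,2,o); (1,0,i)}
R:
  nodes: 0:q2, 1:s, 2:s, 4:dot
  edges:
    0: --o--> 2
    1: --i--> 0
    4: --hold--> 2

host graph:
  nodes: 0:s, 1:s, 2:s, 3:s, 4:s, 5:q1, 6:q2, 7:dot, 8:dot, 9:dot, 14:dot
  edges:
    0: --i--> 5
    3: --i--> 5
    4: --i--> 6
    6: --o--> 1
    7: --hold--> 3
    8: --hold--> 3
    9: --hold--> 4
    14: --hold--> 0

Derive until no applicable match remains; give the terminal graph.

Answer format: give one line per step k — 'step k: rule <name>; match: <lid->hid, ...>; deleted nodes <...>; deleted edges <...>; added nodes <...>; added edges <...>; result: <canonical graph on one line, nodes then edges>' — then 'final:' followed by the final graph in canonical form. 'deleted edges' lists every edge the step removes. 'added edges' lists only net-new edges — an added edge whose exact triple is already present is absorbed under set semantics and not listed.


step 1: rule r1; match: 0->5, 1->0, 2->3, 3->14, 4->7; deleted nodes 7, 14; deleted edges (7,3,hold); (14,0,hold); added nodes (none); added edges (none); result: nodes: 0:s, 1:s, 2:s, 3:s, 4:s, 5:q1, 6:q2, 8:dot, 9:dot edges: (0,5,i); (3,5,i); (4,6,i); (6,1,o); (8,3,hold); (9,4,hold)
step 2: rule r2; match: 0->6, 1->4, 2->1, 3->9; deleted nodes 9; deleted edges (9,4,hold); added nodes 10; added edges (10,1,hold); result: nodes: 0:s, 1:s, 2:s, 3:s, 4:s, 5:q1, 6:q2, 8:dot, 10:dot edges: (0,5,i); (3,5,i); (4,6,i); (6,1,o); (8,3,hold); (10,1,hold)
final:
nodes: 0:s, 1:s, 2:s, 3:s, 4:s, 5:q1, 6:q2, 8:dot, 10:dot
edges: (0,5,i); (3,5,i); (4,6,i); (6,1,o); (8,3,hold); (10,1,hold)


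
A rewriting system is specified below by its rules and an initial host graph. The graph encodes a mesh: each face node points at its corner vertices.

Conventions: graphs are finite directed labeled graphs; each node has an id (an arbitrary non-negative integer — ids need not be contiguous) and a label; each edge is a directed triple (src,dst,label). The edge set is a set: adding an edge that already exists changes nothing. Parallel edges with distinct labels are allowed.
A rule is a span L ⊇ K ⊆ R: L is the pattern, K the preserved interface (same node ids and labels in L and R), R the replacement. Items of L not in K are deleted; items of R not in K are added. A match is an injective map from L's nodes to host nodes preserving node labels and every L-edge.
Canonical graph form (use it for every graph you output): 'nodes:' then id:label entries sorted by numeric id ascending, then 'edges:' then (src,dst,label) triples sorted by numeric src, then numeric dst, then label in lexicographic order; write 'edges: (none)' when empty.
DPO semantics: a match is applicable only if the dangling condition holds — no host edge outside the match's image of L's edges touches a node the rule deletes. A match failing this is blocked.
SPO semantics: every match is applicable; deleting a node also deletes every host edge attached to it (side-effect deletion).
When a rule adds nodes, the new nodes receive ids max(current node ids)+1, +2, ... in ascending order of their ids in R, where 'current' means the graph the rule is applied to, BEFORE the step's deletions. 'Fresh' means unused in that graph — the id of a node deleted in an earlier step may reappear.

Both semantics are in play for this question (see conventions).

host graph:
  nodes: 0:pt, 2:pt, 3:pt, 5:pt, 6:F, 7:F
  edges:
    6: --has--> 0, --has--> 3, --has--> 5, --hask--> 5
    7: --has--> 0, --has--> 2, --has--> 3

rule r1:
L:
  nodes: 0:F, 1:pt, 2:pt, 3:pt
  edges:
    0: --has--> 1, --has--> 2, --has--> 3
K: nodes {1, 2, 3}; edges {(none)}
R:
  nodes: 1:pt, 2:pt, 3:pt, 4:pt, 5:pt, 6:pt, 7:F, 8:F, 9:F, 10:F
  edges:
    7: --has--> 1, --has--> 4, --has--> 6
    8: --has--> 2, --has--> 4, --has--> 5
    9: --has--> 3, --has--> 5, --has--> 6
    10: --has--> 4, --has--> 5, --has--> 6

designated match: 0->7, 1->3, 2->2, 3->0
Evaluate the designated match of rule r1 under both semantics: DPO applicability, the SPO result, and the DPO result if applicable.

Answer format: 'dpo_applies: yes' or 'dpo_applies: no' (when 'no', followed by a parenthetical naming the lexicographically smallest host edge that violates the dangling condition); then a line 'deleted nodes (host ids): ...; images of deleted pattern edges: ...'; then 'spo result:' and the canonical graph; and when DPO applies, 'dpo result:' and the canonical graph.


dpo_applies: yes
deleted nodes (host ids): 7; images of deleted pattern edges: (7,0,has); (7,2,has); (7,3,has)
spo result:
nodes: 0:pt, 2:pt, 3:pt, 5:pt, 6:F, 8:pt, 9:pt, 10:pt, 11:F, 12:F, 13:F, 14:F
edges: (6,0,has); (6,3,has); (6,5,has); (6,5,hask); (11,3,has); (11,8,has); (11,10,has); (12,2,has); (12,8,has); (12,9,has); (13,0,has); (13,9,has); (13,10,has); (14,8,has); (14,9,has); (14,10,has)
dpo result:
nodes: 0:pt, 2:pt, 3:pt, 5:pt, 6:F, 8:pt, 9:pt, 10:pt, 11:F, 12:F, 13:F, 14:F
edges: (6,0,has); (6,3,has); (6,5,has); (6,5,hask); (11,3,has); (11,8,has); (11,10,has); (12,2,has); (12,8,has); (12,9,has); (13,0,has); (13,9,has); (13,10,has); (14,8,has); (14,9,has); (14,10,has)


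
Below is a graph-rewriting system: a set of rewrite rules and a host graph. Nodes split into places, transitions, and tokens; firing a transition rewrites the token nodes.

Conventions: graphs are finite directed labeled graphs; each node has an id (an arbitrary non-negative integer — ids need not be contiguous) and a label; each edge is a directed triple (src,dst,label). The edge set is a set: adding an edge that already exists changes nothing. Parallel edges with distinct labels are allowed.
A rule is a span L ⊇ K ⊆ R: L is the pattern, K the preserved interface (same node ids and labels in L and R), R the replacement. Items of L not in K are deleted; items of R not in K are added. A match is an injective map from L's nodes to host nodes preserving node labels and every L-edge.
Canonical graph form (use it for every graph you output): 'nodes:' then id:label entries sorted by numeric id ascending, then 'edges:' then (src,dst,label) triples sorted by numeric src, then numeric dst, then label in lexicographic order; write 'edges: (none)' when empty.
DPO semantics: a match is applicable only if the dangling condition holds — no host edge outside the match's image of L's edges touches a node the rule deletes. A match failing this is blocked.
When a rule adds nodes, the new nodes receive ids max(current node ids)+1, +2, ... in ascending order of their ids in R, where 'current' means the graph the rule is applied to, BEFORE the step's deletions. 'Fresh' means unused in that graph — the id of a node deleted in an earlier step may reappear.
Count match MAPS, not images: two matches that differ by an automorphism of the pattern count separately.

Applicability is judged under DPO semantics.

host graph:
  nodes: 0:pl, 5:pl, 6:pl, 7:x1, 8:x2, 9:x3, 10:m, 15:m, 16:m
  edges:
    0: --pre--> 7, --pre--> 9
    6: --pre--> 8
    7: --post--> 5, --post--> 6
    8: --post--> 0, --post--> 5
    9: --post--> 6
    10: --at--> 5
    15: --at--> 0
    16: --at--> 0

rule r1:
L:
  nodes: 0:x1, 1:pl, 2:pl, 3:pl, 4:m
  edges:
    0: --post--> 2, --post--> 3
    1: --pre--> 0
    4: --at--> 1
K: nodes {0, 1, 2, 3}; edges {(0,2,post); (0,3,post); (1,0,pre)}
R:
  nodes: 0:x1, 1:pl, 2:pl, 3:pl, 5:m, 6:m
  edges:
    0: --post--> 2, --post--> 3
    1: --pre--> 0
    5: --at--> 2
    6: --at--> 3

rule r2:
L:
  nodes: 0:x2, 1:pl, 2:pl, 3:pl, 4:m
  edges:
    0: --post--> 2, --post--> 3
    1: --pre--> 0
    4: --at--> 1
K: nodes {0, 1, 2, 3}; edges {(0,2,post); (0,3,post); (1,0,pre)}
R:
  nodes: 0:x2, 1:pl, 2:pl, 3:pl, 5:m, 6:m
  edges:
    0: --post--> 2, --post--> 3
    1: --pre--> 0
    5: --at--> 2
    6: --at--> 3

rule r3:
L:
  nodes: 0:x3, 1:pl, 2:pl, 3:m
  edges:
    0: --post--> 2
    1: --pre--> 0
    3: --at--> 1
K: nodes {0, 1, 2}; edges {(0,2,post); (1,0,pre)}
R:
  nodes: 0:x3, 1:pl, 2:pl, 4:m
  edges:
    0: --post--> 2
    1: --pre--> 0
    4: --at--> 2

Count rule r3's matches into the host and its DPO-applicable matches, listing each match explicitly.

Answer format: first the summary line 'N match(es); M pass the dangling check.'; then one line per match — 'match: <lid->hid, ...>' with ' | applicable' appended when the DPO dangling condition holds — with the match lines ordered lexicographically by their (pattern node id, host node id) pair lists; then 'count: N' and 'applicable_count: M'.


2 match(es); 2 pass the dangling check.
match: 0->9, 1->0, 2->6, 3->15 | applicable
match: 0->9, 1->0, 2->6, 3->16 | applicable
count: 2
applicable_count: 2


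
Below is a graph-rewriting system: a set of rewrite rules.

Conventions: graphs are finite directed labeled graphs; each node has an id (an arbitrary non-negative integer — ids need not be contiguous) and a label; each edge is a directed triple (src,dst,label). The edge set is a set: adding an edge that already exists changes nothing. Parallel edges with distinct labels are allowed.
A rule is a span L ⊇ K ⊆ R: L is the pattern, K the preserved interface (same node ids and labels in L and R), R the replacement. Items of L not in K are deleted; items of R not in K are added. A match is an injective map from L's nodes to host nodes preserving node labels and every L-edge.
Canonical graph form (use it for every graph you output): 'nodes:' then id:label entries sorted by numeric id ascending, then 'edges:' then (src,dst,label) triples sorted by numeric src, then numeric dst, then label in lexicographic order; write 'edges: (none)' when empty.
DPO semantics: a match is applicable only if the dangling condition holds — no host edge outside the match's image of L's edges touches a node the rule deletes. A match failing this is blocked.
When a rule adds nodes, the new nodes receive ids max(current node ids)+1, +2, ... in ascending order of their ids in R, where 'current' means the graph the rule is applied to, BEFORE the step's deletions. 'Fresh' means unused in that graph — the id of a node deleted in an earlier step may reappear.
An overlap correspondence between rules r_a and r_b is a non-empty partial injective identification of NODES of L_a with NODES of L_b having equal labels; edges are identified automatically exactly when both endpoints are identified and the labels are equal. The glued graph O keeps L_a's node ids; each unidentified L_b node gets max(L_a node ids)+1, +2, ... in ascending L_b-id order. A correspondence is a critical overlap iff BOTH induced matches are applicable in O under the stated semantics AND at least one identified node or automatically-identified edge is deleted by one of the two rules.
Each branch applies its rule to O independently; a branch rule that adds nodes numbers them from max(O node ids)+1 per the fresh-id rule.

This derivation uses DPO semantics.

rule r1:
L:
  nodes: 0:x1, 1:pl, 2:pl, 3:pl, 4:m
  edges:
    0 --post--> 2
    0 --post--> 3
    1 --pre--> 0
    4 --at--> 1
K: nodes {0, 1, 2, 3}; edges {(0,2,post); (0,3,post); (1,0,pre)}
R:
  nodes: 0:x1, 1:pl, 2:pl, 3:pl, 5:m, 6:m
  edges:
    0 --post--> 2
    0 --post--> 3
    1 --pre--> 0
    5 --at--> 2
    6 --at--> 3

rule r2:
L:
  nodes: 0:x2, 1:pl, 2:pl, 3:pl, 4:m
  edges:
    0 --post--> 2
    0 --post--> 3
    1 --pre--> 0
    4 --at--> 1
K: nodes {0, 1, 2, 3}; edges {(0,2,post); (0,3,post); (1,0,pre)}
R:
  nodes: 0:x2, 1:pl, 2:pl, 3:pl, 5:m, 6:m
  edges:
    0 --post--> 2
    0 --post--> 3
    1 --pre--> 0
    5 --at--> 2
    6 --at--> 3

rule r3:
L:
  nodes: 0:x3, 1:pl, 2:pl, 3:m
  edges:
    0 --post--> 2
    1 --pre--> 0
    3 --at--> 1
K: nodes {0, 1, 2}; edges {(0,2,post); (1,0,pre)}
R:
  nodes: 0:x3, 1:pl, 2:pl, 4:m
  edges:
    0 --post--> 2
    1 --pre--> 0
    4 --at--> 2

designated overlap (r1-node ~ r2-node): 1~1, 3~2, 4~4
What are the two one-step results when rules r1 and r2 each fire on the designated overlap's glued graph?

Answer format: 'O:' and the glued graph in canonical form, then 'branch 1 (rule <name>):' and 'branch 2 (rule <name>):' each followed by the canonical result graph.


O:
nodes: 0:x1, 1:pl, 2:pl, 3:pl, 4:m, 5:x2, 6:pl
edges: (0,2,post); (0,3,post); (1,0,pre); (1,5,pre); (4,1,at); (5,3,post); (5,6,post)
branch 1 (rule r1):
nodes: 0:x1, 1:pl, 2:pl, 3:pl, 5:x2, 6:pl, 7:m, 8:m
edges: (0,2,post); (0,3,post); (1,0,pre); (1,5,pre); (5,3,post); (5,6,post); (7,2,at); (8,3,at)
branch 2 (rule r2):
nodes: 0:x1, 1:pl, 2:pl, 3:pl, 5:x2, 6:pl, 7:m, 8:m
edges: (0,2,post); (0,3,post); (1,0,pre); (1,5,pre); (5,3,post); (5,6,post); (7,3,at); (8,6,at)


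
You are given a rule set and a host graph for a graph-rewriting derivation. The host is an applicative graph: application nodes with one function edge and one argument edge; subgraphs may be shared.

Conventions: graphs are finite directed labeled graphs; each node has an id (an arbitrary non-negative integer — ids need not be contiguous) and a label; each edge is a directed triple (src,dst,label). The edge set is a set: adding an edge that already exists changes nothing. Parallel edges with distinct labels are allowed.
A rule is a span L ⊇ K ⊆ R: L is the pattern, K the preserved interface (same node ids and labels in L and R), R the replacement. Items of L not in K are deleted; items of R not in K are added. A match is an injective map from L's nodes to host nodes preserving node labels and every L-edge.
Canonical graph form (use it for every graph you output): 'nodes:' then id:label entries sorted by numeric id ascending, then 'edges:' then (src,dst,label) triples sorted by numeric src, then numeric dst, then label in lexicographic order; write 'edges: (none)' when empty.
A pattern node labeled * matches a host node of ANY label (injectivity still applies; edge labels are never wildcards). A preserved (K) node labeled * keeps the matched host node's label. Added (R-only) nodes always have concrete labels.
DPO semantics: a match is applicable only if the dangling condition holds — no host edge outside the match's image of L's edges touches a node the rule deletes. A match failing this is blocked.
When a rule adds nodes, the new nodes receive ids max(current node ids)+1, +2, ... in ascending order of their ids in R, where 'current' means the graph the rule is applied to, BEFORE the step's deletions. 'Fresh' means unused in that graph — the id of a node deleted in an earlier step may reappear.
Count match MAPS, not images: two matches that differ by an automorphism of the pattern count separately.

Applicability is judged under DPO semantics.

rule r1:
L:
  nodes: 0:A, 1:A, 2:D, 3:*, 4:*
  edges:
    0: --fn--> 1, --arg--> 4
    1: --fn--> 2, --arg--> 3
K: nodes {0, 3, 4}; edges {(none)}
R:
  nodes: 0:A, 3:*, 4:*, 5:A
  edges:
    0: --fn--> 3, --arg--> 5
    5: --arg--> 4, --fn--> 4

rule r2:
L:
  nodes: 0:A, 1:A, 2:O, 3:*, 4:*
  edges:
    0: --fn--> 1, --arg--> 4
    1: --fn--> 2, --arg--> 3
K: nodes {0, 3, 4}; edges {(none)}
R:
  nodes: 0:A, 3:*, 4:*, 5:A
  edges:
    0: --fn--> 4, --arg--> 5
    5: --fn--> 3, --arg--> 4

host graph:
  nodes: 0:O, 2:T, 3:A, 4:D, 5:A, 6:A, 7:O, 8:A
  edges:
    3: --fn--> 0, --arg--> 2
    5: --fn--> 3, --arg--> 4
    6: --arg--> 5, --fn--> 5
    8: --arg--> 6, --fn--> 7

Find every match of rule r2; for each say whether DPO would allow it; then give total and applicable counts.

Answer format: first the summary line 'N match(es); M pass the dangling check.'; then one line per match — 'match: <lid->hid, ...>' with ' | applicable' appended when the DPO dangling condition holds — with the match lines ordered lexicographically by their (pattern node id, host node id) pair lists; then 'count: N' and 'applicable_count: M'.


1 match(es); 1 pass the dangling check.
match: 0->5, 1->3, 2->0, 3->2, 4->4 | applicable
count: 1
applicable_count: 1


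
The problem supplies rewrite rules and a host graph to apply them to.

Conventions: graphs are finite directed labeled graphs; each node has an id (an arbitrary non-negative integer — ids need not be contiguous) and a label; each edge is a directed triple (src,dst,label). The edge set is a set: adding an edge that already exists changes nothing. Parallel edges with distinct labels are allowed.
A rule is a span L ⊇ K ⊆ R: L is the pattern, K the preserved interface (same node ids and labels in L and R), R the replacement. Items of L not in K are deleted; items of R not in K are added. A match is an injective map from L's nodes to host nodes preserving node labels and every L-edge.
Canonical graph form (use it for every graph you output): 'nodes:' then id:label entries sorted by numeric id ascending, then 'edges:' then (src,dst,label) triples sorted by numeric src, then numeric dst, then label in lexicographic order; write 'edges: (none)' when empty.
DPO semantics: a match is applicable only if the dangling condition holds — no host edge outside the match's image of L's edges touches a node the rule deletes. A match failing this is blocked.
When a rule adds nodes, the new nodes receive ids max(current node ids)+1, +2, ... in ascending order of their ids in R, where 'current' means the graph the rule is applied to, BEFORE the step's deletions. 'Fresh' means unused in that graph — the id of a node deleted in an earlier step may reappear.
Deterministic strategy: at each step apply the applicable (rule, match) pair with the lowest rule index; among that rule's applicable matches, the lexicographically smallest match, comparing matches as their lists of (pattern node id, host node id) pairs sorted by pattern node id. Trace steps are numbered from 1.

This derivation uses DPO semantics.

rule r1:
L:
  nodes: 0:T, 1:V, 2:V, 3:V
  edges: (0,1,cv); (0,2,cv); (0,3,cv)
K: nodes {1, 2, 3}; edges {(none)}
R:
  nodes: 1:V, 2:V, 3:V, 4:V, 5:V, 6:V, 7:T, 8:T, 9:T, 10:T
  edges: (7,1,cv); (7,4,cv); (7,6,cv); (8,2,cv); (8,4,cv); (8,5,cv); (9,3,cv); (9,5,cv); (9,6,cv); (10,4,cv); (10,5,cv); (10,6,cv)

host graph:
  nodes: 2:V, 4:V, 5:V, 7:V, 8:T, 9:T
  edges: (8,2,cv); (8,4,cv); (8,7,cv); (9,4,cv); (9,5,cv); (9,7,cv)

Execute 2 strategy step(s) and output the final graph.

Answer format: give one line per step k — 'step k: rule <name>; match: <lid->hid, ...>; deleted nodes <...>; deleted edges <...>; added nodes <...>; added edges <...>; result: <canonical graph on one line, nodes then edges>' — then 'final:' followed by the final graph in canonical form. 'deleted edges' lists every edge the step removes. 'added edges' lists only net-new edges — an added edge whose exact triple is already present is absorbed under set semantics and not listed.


step 1: rule r1; match: 0->8, 1->2, 2->4, 3->7; deleted nodes 8; deleted edges (8,2,cv); (8,4,cv); (8,7,cv); added nodes 10, 11, 12, 13, 14, 15, 16; added edges (13,2,cv); (13,10,cv); (13,12,cv); (14,4,cv); (14,10,cv); (14,11,cv); (15,7,cv); (15,11,cv); (15,12,cv); (16,10,cv); (16,11,cv); (16,12,cv); result: nodes: 2:V, 4:V, 5:V, 7:V, 9:T, 10:V, 11:V, 12:V, 13:T, 14:T, 15:T, 16:T edges: (9,4,cv); (9,5,cv); (9,7,cv); (13,2,cv); (13,10,cv); (13,12,cv); (14,4,cv); (14,10,cv); (14,11,cv); (15,7,cv); (15,11,cv); (15,12,cv); (16,10,cv); (16,11,cv); (16,12,cv)
step 2: rule r1; match: 0->9, 1->4, 2->5, 3->7; deleted nodes 9; deleted edges (9,4,cv); (9,5,cv); (9,7,cv); added nodes 17, 18, 19, 20, 21, 22, 23; added edges (20,4,cv); (20,17,cv); (20,19,cv); (21,5,cv); (21,17,cv); (21,18,cv); (22,7,cv); (22,18,cv); (22,19,cv); (23,17,cv); (23,18,cv); (23,19,cv); result: nodes: 2:V, 4:V, 5:V, 7:V, 10:V, 11:V, 12:V, 13:T, 14:T, 15:T, 16:T, 17:V, 18:V, 19:V, 20:T, 21:T, 22:T, 23:T edges: (13,2,cv); (13,10,cv); (13,12,cv); (14,4,cv); (14,10,cv); (14,11,cv); (15,7,cv); (15,11,cv); (15,12,cv); (16,10,cv); (16,11,cv); (16,12,cv); (20,4,cv); (20,17,cv); (20,19,cv); (21,5,cv); (21,17,cv); (21,18,cv); (22,7,cv); (22,18,cv); (22,19,cv); (23,17,cv); (23,18,cv); (23,19,cv)
final:
nodes: 2:V, 4:V, 5:V, 7:V, 10:V, 11:V, 12:V, 13:T, 14:T, 15:T, 16:T, 17:V, 18:V, 19:V, 20:T, 21:T, 22:T, 23:T
edges: (13,2,cv); (13,10,cv); (13,12,cv); (14,4,cv); (14,10,cv); (14,11,cv); (15,7,cv); (15,11,cv); (15,12,cv); (16,10,cv); (16,11,cv); (16,12,cv); (20,4,cv); (20,17,cv); (20,19,cv); (21,5,cv); (21,17,cv); (21,18,cv); (22,7,cv); (22,18,cv); (22,19,cv); (23,17,cv); (23,18,cv); (23,19,cv)
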